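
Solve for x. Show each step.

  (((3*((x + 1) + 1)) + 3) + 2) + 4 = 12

Step 1. [(((3*((x + 1) + 1)) + 3) + 2) + 4 = 12] 4 comes off first (subtract 4), so sub: ((3*((x + 1) + 1)) + 3) + 2 = 8.
Step 2. [((3*((x + 1) + 1)) + 3) + 2 = 8] subtract 2: x sits inside (… + 2), so sub: (3*((x + 1) + 1)) + 3 = 6.
Step 3. [(3*((x + 1) + 1)) + 3 = 6] +3 is outermost — subtract 3 both sides ⇒ sub: 3*((x + 1) + 1) = 3.
Step 4. [3*((x + 1) + 1) = 3] divide by the outer 3 ⇒ div: (x + 1) + 1 = 1.
Step 5. [(x + 1) + 1 = 1] +1 is outermost — subtract 1 both sides ⇒ sub: x + 1 = 0.
Step 6. [x + 1 = 0] peel the +1: subtract 1 from each side ⇒ sub: x = -1.

Answer: x ∈ {-1}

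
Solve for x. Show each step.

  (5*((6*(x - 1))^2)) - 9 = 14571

Step 1. [(5*((6*(x - 1))^2)) - 9 = 14571] 9 comes off first (add 9). So sub: 5*((6*(x - 1))^2) = 14580.
Step 2. [5*((6*(x - 1))^2) = 14580] leading coefficient 5: divide by 5. So div: (6*(x - 1))^2 = 2916.
Step 3. [(6*(x - 1))^2 = 2916] 2916 ≥ 0, LHS is (·)² — take ±√. So sqrt: 6*(x - 1) = 54 or -54.
Step 4. [6*(x - 1) = 54 or -54] LHS = 6·(…); ÷6 both sides, so div: x - 1 = 9 or -9.
Step 5. [x - 1 = 9 or -9] -1 is outermost — add 1 both sides ⇒ sub: x = 10 or -8.

Answer: x ∈ {-8, 10}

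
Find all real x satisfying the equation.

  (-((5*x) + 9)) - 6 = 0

Step 1. [(-((5*x) + 9)) - 6 = 0] add 6: x sits inside (… - 6), so sub: -((5*x) + 9) = 6.
Step 2. [-((5*x) + 9) = 6] leading − — multiply by −1. So neg: (5*x) + 9 = -6.
Step 3. [(5*x) + 9 = -6] 9 comes off first (subtract 9) ⇒ sub: 5*x = -15.
Step 4. [5*x = -15] 5·(inner) — divide through by 5. So div: x = -3.

Answer: x ∈ {-3}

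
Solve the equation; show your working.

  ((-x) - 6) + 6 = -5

Step 1. [((-x) - 6) + 6 = -5] subtract 6: x sits inside (… + 6). So sub: (-x) - 6 = -11.
Step 2. [(-x) - 6 = -11] -6 is outermost — add 6 both sides. So sub: -x = -5.
Step 3. [-x = -5] LHS negated; negate both sides, so neg: x = 5.

Answer: x ∈ {5}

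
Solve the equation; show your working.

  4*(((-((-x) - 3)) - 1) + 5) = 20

Step 1. [4*(((-((-x) - 3)) - 1) + 5) = 20] 4 out front; divide by 4 ⇒ div: ((-((-x) - 3)) - 1) + 5 = 5.
Step 2. [((-((-x) - 3)) - 1) + 5 = 5] subtract 5: x sits inside (… + 5) ⇒ sub: (-((-x) - 3)) - 1 = 0.
Step 3. [(-((-x) - 3)) - 1 = 0] the outer -1 inverts by adding 1. So sub: -((-x) - 3) = 1.
Step 4. [-((-x) - 3) = 1] flip signs both sides ⇒ neg: (-x) - 3 = -1.
Step 5. [(-x) - 3 = -1] add 3: x sits inside (… - 3) ⇒ sub: -x = 2.
Step 6. [-x = 2] LHS negated; negate both sides, so neg: x = -2.

Answer: x ∈ {-2}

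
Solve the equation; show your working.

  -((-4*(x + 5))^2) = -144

Step 1. [-((-4*(x + 5))^2) = -144] LHS negated; negate both sides. So neg: (-4*(x + 5))^2 = 144.
Step 2. [(-4*(x + 5))^2 = 144] 144 ≥ 0, LHS is (·)² — take ±√, so sqrt: -4*(x + 5) = 12 or -12.
Step 3. [-4*(x + 5) = 12 or -12] leading coefficient -4: divide by -4, so div: x + 5 = -3 or 3.
Step 4. [x + 5 = -3 or 3] +5 is outermost — subtract 5 both sides ⇒ sub: x = -8 or -2.

Answer: x ∈ {-8, -2}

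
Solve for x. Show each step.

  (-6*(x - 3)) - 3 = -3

Step 1. [(-6*(x - 3)) - 3 = -3] 3 comes off first (add 3), so sub: -6*(x - 3) = 0.
Step 2. [-6*(x - 3) = 0] divide by the outer -6, so div: x - 3 = 0.
Step 3. [x - 3 = 0] -3 is outermost — add 3 both sides. So sub: x = 3.

Answer: x ∈ {3}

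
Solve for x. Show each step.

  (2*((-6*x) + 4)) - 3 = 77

Step 1. [(2*((-6*x) + 4)) - 3 = 77] -3 is outermost — add 3 both sides. So sub: 2*((-6*x) + 4) = 80.
Step 2. [2*((-6*x) + 4) = 80] 2·(inner) — divide through by 2. So div: (-6*x) + 4 = 40.
Step 3. [(-6*x) + 4 = 40] peel the +4: subtract 4 from each side ⇒ sub: -6*x = 36.
Step 4. [-6*x = 36] -6·(inner) — divide through by -6 ⇒ div: x = -6.

Answer: x ∈ {-6}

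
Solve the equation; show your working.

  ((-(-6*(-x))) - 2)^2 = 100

Step 1. [((-(-6*(-x))) - 2)^2 = 100] √ both sides: 100 ≥ 0 gives two branches, so sqrt: (-(-6*(-x))) - 2 = 10 or -10.
Step 2. [(-(-6*(-x))) - 2 = 10 or -10] add 2: x sits inside (… - 2). So sub: -(-6*(-x)) = 12 or -8.
Step 3. [-(-6*(-x)) = 12 or -8] leading − — multiply by −1 ⇒ neg: -6*(-x) = -12 or 8.
Step 4. [-6*(-x) = -12 or 8] LHS = -6·(…); ÷-6 both sides ⇒ div: -x = 2 or -4/3.
Step 5. [-x = 2 or -4/3] LHS negated; negate both sides ⇒ neg: x = -2 or 4/3.

Answer: x ∈ {-2, 4/3}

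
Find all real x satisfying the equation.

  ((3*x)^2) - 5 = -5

Step 1. [((3*x)^2) - 5 = -5] -5 is outermost — add 5 both sides ⇒ sub: (3*x)^2 = 0.
Step 2. [(3*x)^2 = 0] √ both sides: 0 ≥ 0 gives two branches, so sqrt: 3*x = 0.
Step 3. [3*x = 0] 3 out front; divide by 3, so div: x = 0.

Answer: x ∈ {0}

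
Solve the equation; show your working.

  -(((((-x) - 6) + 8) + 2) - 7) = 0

Step 1. [-(((((-x) - 6) + 8) + 2) - 7) = 0] leading − — multiply by −1, so neg: ((((-x) - 6) + 8) + 2) - 7 = 0.
Step 2. [((((-x) - 6) + 8) + 2) - 7 = 0] 7 comes off first (add 7) ⇒ sub: (((-x) - 6) + 8) + 2 = 7.
Step 3. [(((-x) - 6) + 8) + 2 = 7] peel the +2: subtract 2 from each side ⇒ sub: ((-x) - 6) + 8 = 5.
Step 4. [((-x) - 6) + 8 = 5] peel the +8: subtract 8 from each side. So sub: (-x) - 6 = -3.
Step 5. [(-x) - 6 = -3] the outer -6 inverts by adding 6, so sub: -x = 3.
Step 6. [-x = 3] flip signs both sides. So neg: x = -3.

Answer: x ∈ {-3}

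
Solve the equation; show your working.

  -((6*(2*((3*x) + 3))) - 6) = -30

Step 1. [-((6*(2*((3*x) + 3))) - 6) = -30] leading − — multiply by −1 ⇒ neg: (6*(2*((3*x) + 3))) - 6 = 30.
Step 2. [(6*(2*((3*x) + 3))) - 6 = 30] peel the -6: add 6 from each side ⇒ sub: 6*(2*((3*x) + 3)) = 36.
Step 3. [6*(2*((3*x) + 3)) = 36] divide by the outer 6. So div: 2*((3*x) + 3) = 6.
Step 4. [2*((3*x) + 3) = 6] leading coefficient 2: divide by 2, so div: (3*x) + 3 = 3.
Step 5. [(3*x) + 3 = 3] 3 | LHS and 3 | 3: pull 3 out, so factor: x + 1 = 1.
Step 6. [x + 1 = 1] 1 comes off first (subtract 1), so sub: x = 0.

Answer: x ∈ {0}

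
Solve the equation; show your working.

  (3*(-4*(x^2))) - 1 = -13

Step 1. [(3*(-4*(x^2))) - 1 = -13] 1 comes off first (add 1) ⇒ sub: 3*(-4*(x^2)) = -12.
Step 2. [3*(-4*(x^2)) = -12] LHS = 3·(…); ÷3 both sides. So div: -4*(x^2) = -4.
Step 3. [-4*(x^2) = -4] LHS = -4·(…); ÷-4 both sides, so div: x^2 = 1.
Step 4. [x^2 = 1] √ both sides: 1 ≥ 0 gives two branches, so sqrt: x = 1 or -1.

Answer: x ∈ {-1, 1}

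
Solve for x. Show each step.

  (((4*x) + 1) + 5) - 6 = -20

Step 1. [(((4*x) + 1) + 5) - 6 = -20] -6 is outermost — add 6 both sides, so sub: ((4*x) + 1) + 5 = -14.
Step 2. [((4*x) + 1) + 5 = -14] 5 comes off first (subtract 5) ⇒ sub: (4*x) + 1 = -19.
Step 3. [(4*x) + 1 = -19] peel the +1: subtract 1 from each side ⇒ sub: 4*x = -20.
Step 4. [4*x = -20] divide by the outer 4. So div: x = -5.

Answer: x ∈ {-5}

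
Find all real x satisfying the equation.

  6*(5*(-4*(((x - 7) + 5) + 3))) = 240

Step 1. [6*(5*(-4*(((x - 7) + 5) + 3))) = 240] leading coefficient 6: divide by 6. So div: 5*(-4*(((x - 7) + 5) + 3)) = 40.
Step 2. [5*(-4*(((x - 7) + 5) + 3)) = 40] 5 out front; divide by 5. So div: -4*(((x - 7) + 5) + 3) = 8.
Step 3. [-4*(((x - 7) + 5) + 3) = 8] leading coefficient -4: divide by -4. So div: ((x - 7) + 5) + 3 = -2.
Step 4. [((x - 7) + 5) + 3 = -2] +3 is outermost — subtract 3 both sides, so sub: (x - 7) + 5 = -5.
Step 5. [(x - 7) + 5 = -5] the outer +5 inverts by subtracting 5 ⇒ sub: x - 7 = -10.
Step 6. [x - 7 = -10] peel the -7: add 7 from each side. So sub: x = -3.

Answer: x ∈ {-3}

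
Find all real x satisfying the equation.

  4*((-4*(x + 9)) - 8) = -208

Step 1. [4*((-4*(x + 9)) - 8) = -208] leading coefficient 4: divide by 4, so div: (-4*(x + 9)) - 8 = -52.
Step 2. [(-4*(x + 9)) - 8 = -52] the outer -8 inverts by adding 8 ⇒ sub: -4*(x + 9) = -44.
Step 3. [-4*(x + 9) = -44] leading coefficient -4: divide by -4. So div: x + 9 = 11.
Step 4. [x + 9 = 11] peel the +9: subtract 9 from each side ⇒ sub: x = 2.

Answer: x ∈ {2}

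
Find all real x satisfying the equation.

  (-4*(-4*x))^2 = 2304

Step 1. [(-4*(-4*x))^2 = 2304] √ both sides: 2304 ≥ 0 gives two branches ⇒ sqrt: -4*(-4*x) = 48 or -48.
Step 2. [-4*(-4*x) = 48 or -48] -4 out front; divide by -4 ⇒ div: -4*x = -12 or 12.
Step 3. [-4*x = -12 or 12] -4·(inner) — divide through by -4 ⇒ div: x = 3 or -3.

Answer: x ∈ {-3, 3}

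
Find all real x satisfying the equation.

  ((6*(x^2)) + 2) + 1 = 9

Step 1. [((6*(x^2)) + 2) + 1 = 9] +1 is outermost — subtract 1 both sides, so sub: (6*(x^2)) + 2 = 8.
Step 2. [(6*(x^2)) + 2 = 8] the outer +2 inverts by subtracting 2, so sub: 6*(x^2) = 6.
Step 3. [6*(x^2) = 6] divide by the outer 6. So div: x^2 = 1.
Step 4. [x^2 = 1] √ both sides: 1 ≥ 0 gives two branches, so sqrt: x = 1 or -1.

Answer: x ∈ {-1, 1}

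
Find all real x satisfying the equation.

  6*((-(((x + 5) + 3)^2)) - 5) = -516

Step 1. [6*((-(((x + 5) + 3)^2)) - 5) = -516] leading coefficient 6: divide by 6 ⇒ div: (-(((x + 5) + 3)^2)) - 5 = -86.
Step 2. [(-(((x + 5) + 3)^2)) - 5 = -86] peel the -5: add 5 from each side, so sub: -(((x + 5) + 3)^2) = -81.
Step 3. [-(((x + 5) + 3)^2) = -81] leading − — multiply by −1, so neg: ((x + 5) + 3)^2 = 81.
Step 4. [((x + 5) + 3)^2 = 81] LHS squared, RHS 81 ≥ 0: apply √ (±). So sqrt: (x + 5) + 3 = 9 or -9.
Step 5. [(x + 5) + 3 = 9 or -9] 3 comes off first (subtract 3) ⇒ sub: x + 5 = 6 or -12.
Step 6. [x + 5 = 6 or -12] 5 comes off first (subtract 5) ⇒ sub: x = 1 or -17.

Answer: x ∈ {-17, 1}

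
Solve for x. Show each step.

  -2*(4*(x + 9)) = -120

Step 1. [-2*(4*(x + 9)) = -120] -2·(inner) — divide through by -2 ⇒ div: 4*(x + 9) = 60.
Step 2. [4*(x + 9) = 60] leading coefficient 4: divide by 4. So div: x + 9 = 15.
Step 3. [x + 9 = 15] the outer +9 inverts by subtracting 9. So sub: x = 6.

Answer: x ∈ {6}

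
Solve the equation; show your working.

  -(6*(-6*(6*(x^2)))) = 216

Step 1. [-(6*(-6*(6*(x^2)))) = 216] flip signs both sides, so neg: 6*(-6*(6*(x^2))) = -216.
Step 2. [6*(-6*(6*(x^2))) = -216] 6·(inner) — divide through by 6 ⇒ div: -6*(6*(x^2)) = -36.
Step 3. [-6*(6*(x^2)) = -36] -6·(inner) — divide through by -6 ⇒ div: 6*(x^2) = 6.
Step 4. [6*(x^2) = 6] divide by the outer 6 ⇒ div: x^2 = 1.
Step 5. [x^2 = 1] √ both sides: 1 ≥ 0 gives two branches ⇒ sqrt: x = 1 or -1.

Answer: x ∈ {-1, 1}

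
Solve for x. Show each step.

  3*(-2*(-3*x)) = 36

Step 1. [3*(-2*(-3*x)) = 36] 3 out front; divide by 3, so div: -2*(-3*x) = 12.
Step 2. [-2*(-3*x) = 12] -2 out front; divide by -2. So div: -3*x = -6.
Step 3. [-3*x = -6] -3·(inner) — divide through by -3 ⇒ div: x = 2.

Answer: x ∈ {2}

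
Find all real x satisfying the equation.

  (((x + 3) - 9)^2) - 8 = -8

Step 1. [(((x + 3) - 9)^2) - 8 = -8] the outer -8 inverts by adding 8. So sub: ((x + 3) - 9)^2 = 0.
Step 2. [((x + 3) - 9)^2 = 0] 0 ≥ 0, LHS is (·)² — take ±√. So sqrt: (x + 3) - 9 = 0.
Step 3. [(x + 3) - 9 = 0] add 9: x sits inside (… - 9). So sub: x + 3 = 9.
Step 4. [x + 3 = 9] subtract 3: x sits inside (… + 3). So sub: x = 6.

Answer: x ∈ {6}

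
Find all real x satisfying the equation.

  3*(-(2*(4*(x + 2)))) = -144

Step 1. [3*(-(2*(4*(x + 2)))) = -144] leading coefficient 3: divide by 3 ⇒ div: -(2*(4*(x + 2))) = -48.
Step 2. [-(2*(4*(x + 2))) = -48] flip signs both sides ⇒ neg: 2*(4*(x + 2)) = 48.
Step 3. [2*(4*(x + 2)) = 48] divide by the outer 2. So div: 4*(x + 2) = 24.
Step 4. [4*(x + 2) = 24] divide by the outer 4, so div: x + 2 = 6.
Step 5. [x + 2 = 6] 2 comes off first (subtract 2), so sub: x = 4.

Answer: x ∈ {4}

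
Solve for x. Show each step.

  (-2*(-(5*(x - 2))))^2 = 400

Step 1. [(-2*(-(5*(x - 2))))^2 = 400] 400 ≥ 0, LHS is (·)² — take ±√. So sqrt: -2*(-(5*(x - 2))) = 20 or -20.
Step 2. [-2*(-(5*(x - 2))) = 20 or -20] leading coefficient -2: divide by -2 ⇒ div: -(5*(x - 2)) = -10 or 10.
Step 3. [-(5*(x - 2)) = -10 or 10] leading − — multiply by −1 ⇒ neg: 5*(x - 2) = 10 or -10.
Step 4. [5*(x - 2) = 10 or -10] 5 out front; divide by 5. So div: x - 2 = 2 or -2.
Step 5. [x - 2 = 2 or -2] 2 comes off first (add 2) ⇒ sub: x = 4 or 0.

Answer: x ∈ {0, 4}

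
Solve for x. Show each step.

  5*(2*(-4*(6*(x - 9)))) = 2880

Step 1. [5*(2*(-4*(6*(x - 9)))) = 2880] divide by the outer 5. So div: 2*(-4*(6*(x - 9))) = 576.
Step 2. [2*(-4*(6*(x - 9))) = 576] LHS = 2·(…); ÷2 both sides ⇒ div: -4*(6*(x - 9)) = 288.
Step 3. [-4*(6*(x - 9)) = 288] divide by the outer -4, so div: 6*(x - 9) = -72.
Step 4. [6*(x - 9) = -72] 6 out front; divide by 6, so div: x - 9 = -12.
Step 5. [x - 9 = -12] peel the -9: add 9 from each side ⇒ sub: x = -3.

Answer: x ∈ {-3}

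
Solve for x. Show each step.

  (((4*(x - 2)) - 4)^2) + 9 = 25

Step 1. [(((4*(x - 2)) - 4)^2) + 9 = 25] subtract 9: x sits inside (… + 9). So sub: ((4*(x - 2)) - 4)^2 = 16.
Step 2. [((4*(x - 2)) - 4)^2 = 16] 16 ≥ 0, LHS is (·)² — take ±√. So sqrt: (4*(x - 2)) - 4 = 4 or -4.
Step 3. [(4*(x - 2)) - 4 = 4 or -4] -4 is outermost — add 4 both sides. So sub: 4*(x - 2) = 8 or 0.
Step 4. [4*(x - 2) = 8 or 0] LHS = 4·(…); ÷4 both sides. So div: x - 2 = 2 or 0.
Step 5. [x - 2 = 2 or 0] add 2: x sits inside (… - 2), so sub: x = 4 or 2.

Answer: x ∈ {2, 4}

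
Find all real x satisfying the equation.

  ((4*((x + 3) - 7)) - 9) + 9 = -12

Step 1. [((4*((x + 3) - 7)) - 9) + 9 = -12] the outer +9 inverts by subtracting 9. So sub: (4*((x + 3) - 7)) - 9 = -21.
Step 2. [(4*((x + 3) - 7)) - 9 = -21] add 9: x sits inside (… - 9), so sub: 4*((x + 3) - 7) = -12.
Step 3. [4*((x + 3) - 7) = -12] 4 out front; divide by 4. So div: (x + 3) - 7 = -3.
Step 4. [(x + 3) - 7 = -3] add 7: x sits inside (… - 7). So sub: x + 3 = 4.
Step 5. [x + 3 = 4] 3 comes off first (subtract 3) ⇒ sub: x = 1.

Answer: x ∈ {1}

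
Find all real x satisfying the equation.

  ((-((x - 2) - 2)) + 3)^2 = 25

Step 1. [((-((x - 2) - 2)) + 3)^2 = 25] √ both sides: 25 ≥ 0 gives two branches, so sqrt: (-((x - 2) - 2)) + 3 = 5 or -5.
Step 2. [(-((x - 2) - 2)) + 3 = 5 or -5] 3 comes off first (subtract 3), so sub: -((x - 2) - 2) = 2 or -8.
Step 3. [-((x - 2) - 2) = 2 or -8] flip signs both sides, so neg: (x - 2) - 2 = -2 or 8.
Step 4. [(x - 2) - 2 = -2 or 8] the outer -2 inverts by adding 2, so sub: x - 2 = 0 or 10.
Step 5. [x - 2 = 0 or 10] 2 comes off first (add 2) ⇒ sub: x = 2 or 12.

Answer: x ∈ {2, 12}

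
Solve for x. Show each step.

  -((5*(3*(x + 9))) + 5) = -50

Step 1. [-((5*(3*(x + 9))) + 5) = -50] flip signs both sides ⇒ neg: (5*(3*(x + 9))) + 5 = 50.
Step 2. [(5*(3*(x + 9))) + 5 = 50] 5 divides every term; factor it out, so factor: (3*(x + 9)) + 1 = 10.
Step 3. [(3*(x + 9)) + 1 = 10] subtract 1: x sits inside (… + 1). So sub: 3*(x + 9) = 9.
Step 4. [3*(x + 9) = 9] 3 out front; divide by 3, so div: x + 9 = 3.
Step 5. [x + 9 = 3] +9 is outermost — subtract 9 both sides. So sub: x = -6.

Answer: x ∈ {-6}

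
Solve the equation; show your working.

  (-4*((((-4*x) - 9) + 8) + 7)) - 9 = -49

Step 1. [(-4*((((-4*x) - 9) + 8) + 7)) - 9 = -49] 9 comes off first (add 9), so sub: -4*((((-4*x) - 9) + 8) + 7) = -40.
Step 2. [-4*((((-4*x) - 9) + 8) + 7) = -40] leading coefficient -4: divide by -4, so div: (((-4*x) - 9) + 8) + 7 = 10.
Step 3. [(((-4*x) - 9) + 8) + 7 = 10] subtract 7: x sits inside (… + 7), so sub: ((-4*x) - 9) + 8 = 3.
Step 4. [((-4*x) - 9) + 8 = 3] peel the +8: subtract 8 from each side ⇒ sub: (-4*x) - 9 = -5.
Step 5. [(-4*x) - 9 = -5] 9 comes off first (add 9). So sub: -4*x = 4.
Step 6. [-4*x = 4] divide by the outer -4. So div: x = -1.

Answer: x ∈ {-1}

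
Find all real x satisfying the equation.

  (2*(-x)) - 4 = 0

Step 1. [(2*(-x)) - 4 = 0] 2 | LHS and 2 | 0: pull 2 out. So factor: (-x) - 2 = 0.
Step 2. [(-x) - 2 = 0] -2 is outermost — add 2 both sides, so sub: -x = 2.
Step 3. [-x = 2] LHS negated; negate both sides, so neg: x = -2.

Answer: x ∈ {-2}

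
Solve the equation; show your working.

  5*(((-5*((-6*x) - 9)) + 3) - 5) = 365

Step 1. [5*(((-5*((-6*x) - 9)) + 3) - 5) = 365] divide by the outer 5, so div: ((-5*((-6*x) - 9)) + 3) - 5 = 73.
Step 2. [((-5*((-6*x) - 9)) + 3) - 5 = 73] the outer -5 inverts by adding 5. So sub: (-5*((-6*x) - 9)) + 3 = 78.
Step 3. [(-5*((-6*x) - 9)) + 3 = 78] subtract 3: x sits inside (… + 3) ⇒ sub: -5*((-6*x) - 9) = 75.
Step 4. [-5*((-6*x) - 9) = 75] leading coefficient -5: divide by -5, so div: (-6*x) - 9 = -15.
Step 5. [(-6*x) - 9 = -15] add 9: x sits inside (… - 9). So sub: -6*x = -6.
Step 6. [-6*x = -6] leading coefficient -6: divide by -6. So div: x = 1.

Answer: x ∈ {1}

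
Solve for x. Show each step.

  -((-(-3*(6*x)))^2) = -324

Step 1. [-((-(-3*(6*x)))^2) = -324] flip signs both sides, so neg: (-(-3*(6*x)))^2 = 324.
Step 2. [(-(-3*(6*x)))^2 = 324] 324 ≥ 0, LHS is (·)² — take ±√. So sqrt: -(-3*(6*x)) = 18 or -18.
Step 3. [-(-3*(6*x)) = 18 or -18] leading − — multiply by −1. So neg: -3*(6*x) = -18 or 18.
Step 4. [-3*(6*x) = -18 or 18] leading coefficient -3: divide by -3, so div: 6*x = 6 or -6.
Step 5. [6*x = 6 or -6] LHS = 6·(…); ÷6 both sides. So div: x = 1 or -1.

Answer: x ∈ {-1, 1}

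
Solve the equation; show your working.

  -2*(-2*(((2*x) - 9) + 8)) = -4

Step 1. [-2*(-2*(((2*x) - 9) + 8)) = -4] leading coefficient -2: divide by -2, so div: -2*(((2*x) - 9) + 8) = 2.
Step 2. [-2*(((2*x) - 9) + 8) = 2] leading coefficient -2: divide by -2, so div: ((2*x) - 9) + 8 = -1.
Step 3. [((2*x) - 9) + 8 = -1] peel the +8: subtract 8 from each side, so sub: (2*x) - 9 = -9.
Step 4. [(2*x) - 9 = -9] add 9: x sits inside (… - 9) ⇒ sub: 2*x = 0.
Step 5. [2*x = 0] LHS = 2·(…); ÷2 both sides, so div: x = 0.

Answer: x ∈ {0}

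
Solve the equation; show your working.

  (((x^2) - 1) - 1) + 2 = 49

Step 1. [(((x^2) - 1) - 1) + 2 = 49] the outer +2 inverts by subtracting 2, so sub: ((x^2) - 1) - 1 = 47.
Step 2. [((x^2) - 1) - 1 = 47] -1 is outermost — add 1 both sides, so sub: (x^2) - 1 = 48.
Step 3. [(x^2) - 1 = 48] add 1: x sits inside (… - 1), so sub: x^2 = 49.
Step 4. [x^2 = 49] LHS squared, RHS 49 ≥ 0: apply √ (±), so sqrt: x = 7 or -7.

Answer: x ∈ {-7, 7}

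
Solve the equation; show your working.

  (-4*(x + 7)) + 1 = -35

Step 1. [(-4*(x + 7)) + 1 = -35] the outer +1 inverts by subtracting 1, so sub: -4*(x + 7) = -36.
Step 2. [-4*(x + 7) = -36] LHS = -4·(…); ÷-4 both sides, so div: x + 7 = 9.
Step 3. [x + 7 = 9] +7 is outermost — subtract 7 both sides. So sub: x = 2.

Answer: x ∈ {2}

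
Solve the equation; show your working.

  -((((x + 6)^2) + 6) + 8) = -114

Step 1. [-((((x + 6)^2) + 6) + 8) = -114] LHS negated; negate both sides, so neg: (((x + 6)^2) + 6) + 8 = 114.
Step 2. [(((x + 6)^2) + 6) + 8 = 114] 8 comes off first (subtract 8) ⇒ sub: ((x + 6)^2) + 6 = 106.
Step 3. [((x + 6)^2) + 6 = 106] the outer +6 inverts by subtracting 6. So sub: (x + 6)^2 = 100.
Step 4. [(x + 6)^2 = 100] LHS squared, RHS 100 ≥ 0: apply √ (±). So sqrt: x + 6 = 10 or -10.
Step 5. [x + 6 = 10 or -10] 6 comes off first (subtract 6), so sub: x = 4 or -16.

Answer: x ∈ {-16, 4}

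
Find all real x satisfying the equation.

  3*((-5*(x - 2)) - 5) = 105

Step 1. [3*((-5*(x - 2)) - 5) = 105] 3 out front; divide by 3, so div: (-5*(x - 2)) - 5 = 35.
Step 2. [(-5*(x - 2)) - 5 = 35] 5 comes off first (add 5). So sub: -5*(x - 2) = 40.
Step 3. [-5*(x - 2) = 40] divide by the outer -5 ⇒ div: x - 2 = -8.
Step 4. [x - 2 = -8] the outer -2 inverts by adding 2. So sub: x = -6.

Answer: x ∈ {-6}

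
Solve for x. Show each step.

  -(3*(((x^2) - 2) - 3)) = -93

Step 1. [-(3*(((x^2) - 2) - 3)) = -93] LHS negated; negate both sides ⇒ neg: 3*(((x^2) - 2) - 3) = 93.
Step 2. [3*(((x^2) - 2) - 3) = 93] divide by the outer 3, so div: ((x^2) - 2) - 3 = 31.
Step 3. [((x^2) - 2) - 3 = 31] -3 is outermost — add 3 both sides ⇒ sub: (x^2) - 2 = 34.
Step 4. [(x^2) - 2 = 34] add 2: x sits inside (… - 2). So sub: x^2 = 36.
Step 5. [x^2 = 36] 36 ≥ 0, LHS is (·)² — take ±√ ⇒ sqrt: x = 6 or -6.

Answer: x ∈ {-6, 6}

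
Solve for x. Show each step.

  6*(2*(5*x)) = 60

Step 1. [6*(2*(5*x)) = 60] 6 out front; divide by 6. So div: 2*(5*x) = 10.
Step 2. [2*(5*x) = 10] leading coefficient 2: divide by 2. So div: 5*x = 5.
Step 3. [5*x = 5] divide by the outer 5 ⇒ div: x = 1.

Answer: x ∈ {1}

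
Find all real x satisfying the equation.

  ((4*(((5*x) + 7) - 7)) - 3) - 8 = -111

Step 1. [((4*(((5*x) + 7) - 7)) - 3) - 8 = -111] 8 comes off first (add 8) ⇒ sub: (4*(((5*x) + 7) - 7)) - 3 = -103.
Step 2. [(4*(((5*x) + 7) - 7)) - 3 = -103] peel the -3: add 3 from each side, so sub: 4*(((5*x) + 7) - 7) = -100.
Step 3. [4*(((5*x) + 7) - 7) = -100] divide by the outer 4, so div: ((5*x) + 7) - 7 = -25.
Step 4. [((5*x) + 7) - 7 = -25] -7 is outermost — add 7 both sides, so sub: (5*x) + 7 = -18.
Step 5. [(5*x) + 7 = -18] the outer +7 inverts by subtracting 7 ⇒ sub: 5*x = -25.
Step 6. [5*x = -25] divide by the outer 5 ⇒ div: x = -5.

Answer: x ∈ {-5}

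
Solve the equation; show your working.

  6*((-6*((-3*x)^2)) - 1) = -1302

Step 1. [6*((-6*((-3*x)^2)) - 1) = -1302] divide by the outer 6. So div: (-6*((-3*x)^2)) - 1 = -217.
Step 2. [(-6*((-3*x)^2)) - 1 = -217] peel the -1: add 1 from each side. So sub: -6*((-3*x)^2) = -216.
Step 3. [-6*((-3*x)^2) = -216] -6·(inner) — divide through by -6, so div: (-3*x)^2 = 36.
Step 4. [(-3*x)^2 = 36] LHS squared, RHS 36 ≥ 0: apply √ (±) ⇒ sqrt: -3*x = 6 or -6.
Step 5. [-3*x = 6 or -6] -3·(inner) — divide through by -3. So div: x = -2 or 2.

Answer: x ∈ {-2, 2}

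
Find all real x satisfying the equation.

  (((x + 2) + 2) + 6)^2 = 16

Step 1. [(((x + 2) + 2) + 6)^2 = 16] LHS squared, RHS 16 ≥ 0: apply √ (±), so sqrt: ((x + 2) + 2) + 6 = 4 or -4.
Step 2. [((x + 2) + 2) + 6 = 4 or -4] peel the +6: subtract 6 from each side, so sub: (x + 2) + 2 = -2 or -10.
Step 3. [(x + 2) + 2 = -2 or -10] 2 comes off first (subtract 2), so sub: x + 2 = -4 or -12.
Step 4. [x + 2 = -4 or -12] 2 comes off first (subtract 2). So sub: x = -6 or -14.

Answer: x ∈ {-14, -6}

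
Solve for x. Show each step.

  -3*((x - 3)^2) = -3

Step 1. [-3*((x - 3)^2) = -3] leading coefficient -3: divide by -3, so div: (x - 3)^2 = 1.
Step 2. [(x - 3)^2 = 1] LHS squared, RHS 1 ≥ 0: apply √ (±). So sqrt: x - 3 = 1 or -1.
Step 3. [x - 3 = 1 or -1] -3 is outermost — add 3 both sides, so sub: x = 4 or 2.

Answer: x ∈ {2, 4}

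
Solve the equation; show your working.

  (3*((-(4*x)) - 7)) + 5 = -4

Step 1. [(3*((-(4*x)) - 7)) + 5 = -4] the outer +5 inverts by subtracting 5, so sub: 3*((-(4*x)) - 7) = -9.
Step 2. [3*((-(4*x)) - 7) = -9] divide by the outer 3 ⇒ div: (-(4*x)) - 7 = -3.
Step 3. [(-(4*x)) - 7 = -3] -7 is outermost — add 7 both sides. So sub: -(4*x) = 4.
Step 4. [-(4*x) = 4] flip signs both sides, so neg: 4*x = -4.
Step 5. [4*x = -4] LHS = 4·(…); ÷4 both sides. So div: x = -1.

Answer: x ∈ {-1}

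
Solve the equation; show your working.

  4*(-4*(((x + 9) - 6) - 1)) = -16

Step 1. [4*(-4*(((x + 9) - 6) - 1)) = -16] 4·(inner) — divide through by 4 ⇒ div: -4*(((x + 9) - 6) - 1) = -4.
Step 2. [-4*(((x + 9) - 6) - 1) = -4] leading coefficient -4: divide by -4, so div: ((x + 9) - 6) - 1 = 1.
Step 3. [((x + 9) - 6) - 1 = 1] peel the -1: add 1 from each side, so sub: (x + 9) - 6 = 2.
Step 4. [(x + 9) - 6 = 2] peel the -6: add 6 from each side, so sub: x + 9 = 8.
Step 5. [x + 9 = 8] the outer +9 inverts by subtracting 9. So sub: x = -1.

Answer: x ∈ {-1}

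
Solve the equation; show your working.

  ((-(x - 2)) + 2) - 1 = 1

Step 1. [((-(x - 2)) + 2) - 1 = 1] add 1: x sits inside (… - 1), so sub: (-(x - 2)) + 2 = 2.
Step 2. [(-(x - 2)) + 2 = 2] +2 is outermost — subtract 2 both sides, so sub: -(x - 2) = 0.
Step 3. [-(x - 2) = 0] flip signs both sides ⇒ neg: x - 2 = 0.
Step 4. [x - 2 = 0] 2 comes off first (add 2), so sub: x = 2.

Answer: x ∈ {2}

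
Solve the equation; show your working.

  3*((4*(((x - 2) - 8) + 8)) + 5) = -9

Step 1. [3*((4*(((x - 2) - 8) + 8)) + 5) = -9] 3·(inner) — divide through by 3. So div: (4*(((x - 2) - 8) + 8)) + 5 = -3.
Step 2. [(4*(((x - 2) - 8) + 8)) + 5 = -3] +5 is outermost — subtract 5 both sides, so sub: 4*(((x - 2) - 8) + 8) = -8.
Step 3. [4*(((x - 2) - 8) + 8) = -8] 4·(inner) — divide through by 4, so div: ((x - 2) - 8) + 8 = -2.
Step 4. [((x - 2) - 8) + 8 = -2] the outer +8 inverts by subtracting 8 ⇒ sub: (x - 2) - 8 = -10.
Step 5. [(x - 2) - 8 = -10] 8 comes off first (add 8) ⇒ sub: x - 2 = -2.
Step 6. [x - 2 = -2] peel the -2: add 2 from each side, so sub: x = 0.

Answer: x ∈ {0}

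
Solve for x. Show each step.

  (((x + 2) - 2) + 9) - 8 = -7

Step 1. [(((x + 2) - 2) + 9) - 8 = -7] -8 is outermost — add 8 both sides. So sub: ((x + 2) - 2) + 9 = 1.
Step 2. [((x + 2) - 2) + 9 = 1] peel the +9: subtract 9 from each side, so sub: (x + 2) - 2 = -8.
Step 3. [(x + 2) - 2 = -8] 2 comes off first (add 2) ⇒ sub: x + 2 = -6.
Step 4. [x + 2 = -6] +2 is outermost — subtract 2 both sides, so sub: x = -8.

Answer: x ∈ {-8}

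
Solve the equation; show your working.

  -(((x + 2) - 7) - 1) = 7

Step 1. [-(((x + 2) - 7) - 1) = 7] leading − — multiply by −1 ⇒ neg: ((x + 2) - 7) - 1 = -7.
Step 2. [((x + 2) - 7) - 1 = -7] add 1: x sits inside (… - 1) ⇒ sub: (x + 2) - 7 = -6.
Step 3. [(x + 2) - 7 = -6] 7 comes off first (add 7), so sub: x + 2 = 1.
Step 4. [x + 2 = 1] +2 is outermost — subtract 2 both sides. So sub: x = -1.

Answer: x ∈ {-1}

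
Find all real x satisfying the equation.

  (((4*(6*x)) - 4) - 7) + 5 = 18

Step 1. [(((4*(6*x)) - 4) - 7) + 5 = 18] the outer +5 inverts by subtracting 5. So sub: ((4*(6*x)) - 4) - 7 = 13.
Step 2. [((4*(6*x)) - 4) - 7 = 13] add 7: x sits inside (… - 7) ⇒ sub: (4*(6*x)) - 4 = 20.
Step 3. [(4*(6*x)) - 4 = 20] common factor 4 (LHS and 20) — divide through, so factor: (6*x) - 1 = 5.
Step 4. [(6*x) - 1 = 5] the outer -1 inverts by adding 1. So sub: 6*x = 6.
Step 5. [6*x = 6] leading coefficient 6: divide by 6, so div: x = 1.

Answer: x ∈ {1}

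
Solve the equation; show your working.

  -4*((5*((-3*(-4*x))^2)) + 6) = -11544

Step 1. [-4*((5*((-3*(-4*x))^2)) + 6) = -11544] -4·(inner) — divide through by -4, so div: (5*((-3*(-4*x))^2)) + 6 = 2886.
Step 2. [(5*((-3*(-4*x))^2)) + 6 = 2886] +6 is outermost — subtract 6 both sides ⇒ sub: 5*((-3*(-4*x))^2) = 2880.
Step 3. [5*((-3*(-4*x))^2) = 2880] 5 out front; divide by 5. So div: (-3*(-4*x))^2 = 576.
Step 4. [(-3*(-4*x))^2 = 576] 576 ≥ 0, LHS is (·)² — take ±√ ⇒ sqrt: -3*(-4*x) = 24 or -24.
Step 5. [-3*(-4*x) = 24 or -24] -3 out front; divide by -3, so div: -4*x = -8 or 8.
Step 6. [-4*x = -8 or 8] divide by the outer -4 ⇒ div: x = 2 or -2.

Answer: x ∈ {-2, 2}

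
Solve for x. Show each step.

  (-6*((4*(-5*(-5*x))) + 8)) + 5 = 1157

Step 1. [(-6*((4*(-5*(-5*x))) + 8)) + 5 = 1157] the outer +5 inverts by subtracting 5 ⇒ sub: -6*((4*(-5*(-5*x))) + 8) = 1152.
Step 2. [-6*((4*(-5*(-5*x))) + 8) = 1152] LHS = -6·(…); ÷-6 both sides ⇒ div: (4*(-5*(-5*x))) + 8 = -192.
Step 3. [(4*(-5*(-5*x))) + 8 = -192] 4 | LHS and 4 | -192: pull 4 out, so factor: (-5*(-5*x)) + 2 = -48.
Step 4. [(-5*(-5*x)) + 2 = -48] peel the +2: subtract 2 from each side ⇒ sub: -5*(-5*x) = -50.
Step 5. [-5*(-5*x) = -50] LHS = -5·(…); ÷-5 both sides ⇒ div: -5*x = 10.
Step 6. [-5*x = 10] -5 out front; divide by -5 ⇒ div: x = -2.

Answer: x ∈ {-2}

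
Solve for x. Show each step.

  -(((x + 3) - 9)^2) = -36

Step 1. [-(((x + 3) - 9)^2) = -36] flip signs both sides. So neg: ((x + 3) - 9)^2 = 36.
Step 2. [((x + 3) - 9)^2 = 36] 36 ≥ 0, LHS is (·)² — take ±√. So sqrt: (x + 3) - 9 = 6 or -6.
Step 3. [(x + 3) - 9 = 6 or -6] add 9: x sits inside (… - 9), so sub: x + 3 = 15 or 3.
Step 4. [x + 3 = 15 or 3] 3 comes off first (subtract 3). So sub: x = 12 or 0.

Answer: x ∈ {0, 12}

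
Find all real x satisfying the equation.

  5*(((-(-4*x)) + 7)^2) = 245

Step 1. [5*(((-(-4*x)) + 7)^2) = 245] 5 out front; divide by 5. So div: ((-(-4*x)) + 7)^2 = 49.
Step 2. [((-(-4*x)) + 7)^2 = 49] √ both sides: 49 ≥ 0 gives two branches, so sqrt: (-(-4*x)) + 7 = 7 or -7.
Step 3. [(-(-4*x)) + 7 = 7 or -7] peel the +7: subtract 7 from each side. So sub: -(-4*x) = 0 or -14.
Step 4. [-(-4*x) = 0 or -14] flip signs both sides. So neg: -4*x = 0 or 14.
Step 5. [-4*x = 0 or 14] LHS = -4·(…); ÷-4 both sides, so div: x = 0 or -7/2.

Answer: x ∈ {-7/2, 0}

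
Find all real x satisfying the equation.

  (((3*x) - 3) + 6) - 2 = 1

Step 1. [(((3*x) - 3) + 6) - 2 = 1] -2 is outermost — add 2 both sides, so sub: ((3*x) - 3) + 6 = 3.
Step 2. [((3*x) - 3) + 6 = 3] the outer +6 inverts by subtracting 6. So sub: (3*x) - 3 = -3.
Step 3. [(3*x) - 3 = -3] 3 comes off first (add 3). So sub: 3*x = 0.
Step 4. [3*x = 0] 3 out front; divide by 3. So div: x = 0.

Answer: x ∈ {0}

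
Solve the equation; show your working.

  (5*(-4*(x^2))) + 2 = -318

Step 1. [(5*(-4*(x^2))) + 2 = -318] the outer +2 inverts by subtracting 2, so sub: 5*(-4*(x^2)) = -320.
Step 2. [5*(-4*(x^2)) = -320] leading coefficient 5: divide by 5 ⇒ div: -4*(x^2) = -64.
Step 3. [-4*(x^2) = -64] leading coefficient -4: divide by -4. So div: x^2 = 16.
Step 4. [x^2 = 16] √ both sides: 16 ≥ 0 gives two branches. So sqrt: x = 4 or -4.

Answer: x ∈ {-4, 4}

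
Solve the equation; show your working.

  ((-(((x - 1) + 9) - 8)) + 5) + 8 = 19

Step 1. [((-(((x - 1) + 9) - 8)) + 5) + 8 = 19] +8 is outermost — subtract 8 both sides. So sub: (-(((x - 1) + 9) - 8)) + 5 = 11.
Step 2. [(-(((x - 1) + 9) - 8)) + 5 = 11] 5 comes off first (subtract 5). So sub: -(((x - 1) + 9) - 8) = 6.
Step 3. [-(((x - 1) + 9) - 8) = 6] leading − — multiply by −1 ⇒ neg: ((x - 1) + 9) - 8 = -6.
Step 4. [((x - 1) + 9) - 8 = -6] add 8: x sits inside (… - 8) ⇒ sub: (x - 1) + 9 = 2.
Step 5. [(x - 1) + 9 = 2] subtract 9: x sits inside (… + 9), so sub: x - 1 = -7.
Step 6. [x - 1 = -7] peel the -1: add 1 from each side, so sub: x = -6.

Answer: x ∈ {-6}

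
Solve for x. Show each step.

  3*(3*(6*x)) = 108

Step 1. [3*(3*(6*x)) = 108] leading coefficient 3: divide by 3 ⇒ div: 3*(6*x) = 36.
Step 2. [3*(6*x) = 36] leading coefficient 3: divide by 3. So div: 6*x = 12.
Step 3. [6*x = 12] leading coefficient 6: divide by 6 ⇒ div: x = 2.

Answer: x ∈ {2}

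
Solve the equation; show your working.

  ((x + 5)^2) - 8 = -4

Step 1. [((x + 5)^2) - 8 = -4] peel the -8: add 8 from each side ⇒ sub: (x + 5)^2 = 4.
Step 2. [(x + 5)^2 = 4] √ both sides: 4 ≥ 0 gives two branches ⇒ sqrt: x + 5 = 2 or -2.
Step 3. [x + 5 = 2 or -2] peel the +5: subtract 5 from each side, so sub: x = -3 or -7.

Answer: x ∈ {-7, -3}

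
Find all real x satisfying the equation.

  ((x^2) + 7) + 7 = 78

Step 1. [((x^2) + 7) + 7 = 78] +7 is outermost — subtract 7 both sides, so sub: (x^2) + 7 = 71.
Step 2. [(x^2) + 7 = 71] 7 comes off first (subtract 7) ⇒ sub: x^2 = 64.
Step 3. [x^2 = 64] 64 ≥ 0, LHS is (·)² — take ±√. So sqrt: x = 8 or -8.

Answer: x ∈ {-8, 8}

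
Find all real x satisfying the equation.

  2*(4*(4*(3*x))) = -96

Step 1. [2*(4*(4*(3*x))) = -96] LHS = 2·(…); ÷2 both sides ⇒ div: 4*(4*(3*x)) = -48.
Step 2. [4*(4*(3*x)) = -48] leading coefficient 4: divide by 4 ⇒ div: 4*(3*x) = -12.
Step 3. [4*(3*x) = -12] 4 out front; divide by 4. So div: 3*x = -3.
Step 4. [3*x = -3] 3·(inner) — divide through by 3 ⇒ div: x = -1.

Answer: x ∈ {-1}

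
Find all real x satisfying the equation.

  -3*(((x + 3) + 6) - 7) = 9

Step 1. [-3*(((x + 3) + 6) - 7) = 9] divide by the outer -3, so div: ((x + 3) + 6) - 7 = -3.
Step 2. [((x + 3) + 6) - 7 = -3] add 7: x sits inside (… - 7) ⇒ sub: (x + 3) + 6 = 4.
Step 3. [(x + 3) + 6 = 4] peel the +6: subtract 6 from each side. So sub: x + 3 = -2.
Step 4. [x + 3 = -2] peel the +3: subtract 3 from each side ⇒ sub: x = -5.

Answer: x ∈ {-5}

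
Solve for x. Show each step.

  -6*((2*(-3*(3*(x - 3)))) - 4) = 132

Step 1. [-6*((2*(-3*(3*(x - 3)))) - 4) = 132] LHS = -6·(…); ÷-6 both sides. So div: (2*(-3*(3*(x - 3)))) - 4 = -22.
Step 2. [(2*(-3*(3*(x - 3)))) - 4 = -22] 2 divides every term; factor it out ⇒ factor: (-3*(3*(x - 3))) - 2 = -11.
Step 3. [(-3*(3*(x - 3))) - 2 = -11] -2 is outermost — add 2 both sides, so sub: -3*(3*(x - 3)) = -9.
Step 4. [-3*(3*(x - 3)) = -9] LHS = -3·(…); ÷-3 both sides ⇒ div: 3*(x - 3) = 3.
Step 5. [3*(x - 3) = 3] 3·(inner) — divide through by 3 ⇒ div: x - 3 = 1.
Step 6. [x - 3 = 1] 3 comes off first (add 3). So sub: x = 4.

Answer: x ∈ {4}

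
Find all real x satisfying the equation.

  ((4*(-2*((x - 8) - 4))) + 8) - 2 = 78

Step 1. [((4*(-2*((x - 8) - 4))) + 8) - 2 = 78] add 2: x sits inside (… - 2) ⇒ sub: (4*(-2*((x - 8) - 4))) + 8 = 80.
Step 2. [(4*(-2*((x - 8) - 4))) + 8 = 80] 8 comes off first (subtract 8) ⇒ sub: 4*(-2*((x - 8) - 4)) = 72.
Step 3. [4*(-2*((x - 8) - 4)) = 72] LHS = 4·(…); ÷4 both sides, so div: -2*((x - 8) - 4) = 18.
Step 4. [-2*((x - 8) - 4) = 18] leading coefficient -2: divide by -2, so div: (x - 8) - 4 = -9.
Step 5. [(x - 8) - 4 = -9] -4 is outermost — add 4 both sides ⇒ sub: x - 8 = -5.
Step 6. [x - 8 = -5] 8 comes off first (add 8). So sub: x = 3.

Answer: x ∈ {3}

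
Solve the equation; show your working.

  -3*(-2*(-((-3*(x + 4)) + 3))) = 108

Step 1. [-3*(-2*(-((-3*(x + 4)) + 3))) = 108] leading coefficient -3: divide by -3. So div: -2*(-((-3*(x + 4)) + 3)) = -36.
Step 2. [-2*(-((-3*(x + 4)) + 3)) = -36] -2 out front; divide by -2. So div: -((-3*(x + 4)) + 3) = 18.
Step 3. [-((-3*(x + 4)) + 3) = 18] leading − — multiply by −1 ⇒ neg: (-3*(x + 4)) + 3 = -18.
Step 4. [(-3*(x + 4)) + 3 = -18] common factor -3 (LHS and -18) — divide through, so factor: (x + 4) - 1 = 6.
Step 5. [(x + 4) - 1 = 6] the outer -1 inverts by adding 1 ⇒ sub: x + 4 = 7.
Step 6. [x + 4 = 7] subtract 4: x sits inside (… + 4). So sub: x = 3.

Answer: x ∈ {3}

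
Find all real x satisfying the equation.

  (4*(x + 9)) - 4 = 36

Step 1. [(4*(x + 9)) - 4 = 36] peel the -4: add 4 from each side. So sub: 4*(x + 9) = 40.
Step 2. [4*(x + 9) = 40] 4·(inner) — divide through by 4, so div: x + 9 = 10.
Step 3. [x + 9 = 10] the outer +9 inverts by subtracting 9, so sub: x = 1.

Answer: x ∈ {1}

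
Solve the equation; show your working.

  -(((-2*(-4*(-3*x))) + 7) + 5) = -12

Step 1. [-(((-2*(-4*(-3*x))) + 7) + 5) = -12] LHS negated; negate both sides. So neg: ((-2*(-4*(-3*x))) + 7) + 5 = 12.
Step 2. [((-2*(-4*(-3*x))) + 7) + 5 = 12] 5 comes off first (subtract 5), so sub: (-2*(-4*(-3*x))) + 7 = 7.
Step 3. [(-2*(-4*(-3*x))) + 7 = 7] the outer +7 inverts by subtracting 7, so sub: -2*(-4*(-3*x)) = 0.
Step 4. [-2*(-4*(-3*x)) = 0] divide by the outer -2 ⇒ div: -4*(-3*x) = 0.
Step 5. [-4*(-3*x) = 0] -4·(inner) — divide through by -4. So div: -3*x = 0.
Step 6. [-3*x = 0] divide by the outer -3 ⇒ div: x = 0.

Answer: x ∈ {0}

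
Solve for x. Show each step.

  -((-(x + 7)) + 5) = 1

Step 1. [-((-(x + 7)) + 5) = 1] LHS negated; negate both sides ⇒ neg: (-(x + 7)) + 5 = -1.
Step 2. [(-(x + 7)) + 5 = -1] subtract 5: x sits inside (… + 5) ⇒ sub: -(x + 7) = -6.
Step 3. [-(x + 7) = -6] LHS negated; negate both sides ⇒ neg: x + 7 = 6.
Step 4. [x + 7 = 6] peel the +7: subtract 7 from each side, so sub: x = -1.

Answer: x ∈ {-1}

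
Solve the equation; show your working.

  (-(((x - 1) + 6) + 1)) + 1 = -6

Step 1. [(-(((x - 1) + 6) + 1)) + 1 = -6] +1 is outermost — subtract 1 both sides, so sub: -(((x - 1) + 6) + 1) = -7.
Step 2. [-(((x - 1) + 6) + 1) = -7] LHS negated; negate both sides, so neg: ((x - 1) + 6) + 1 = 7.
Step 3. [((x - 1) + 6) + 1 = 7] the outer +1 inverts by subtracting 1. So sub: (x - 1) + 6 = 6.
Step 4. [(x - 1) + 6 = 6] peel the +6: subtract 6 from each side ⇒ sub: x - 1 = 0.
Step 5. [x - 1 = 0] the outer -1 inverts by adding 1. So sub: x = 1.

Answer: x ∈ {1}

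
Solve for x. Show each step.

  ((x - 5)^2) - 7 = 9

Step 1. [((x - 5)^2) - 7 = 9] -7 is outermost — add 7 both sides ⇒ sub: (x - 5)^2 = 16.
Step 2. [(x - 5)^2 = 16] √ both sides: 16 ≥ 0 gives two branches. So sqrt: x - 5 = 4 or -4.
Step 3. [x - 5 = 4 or -4] -5 is outermost — add 5 both sides, so sub: x = 9 or 1.

Answer: x ∈ {1, 9}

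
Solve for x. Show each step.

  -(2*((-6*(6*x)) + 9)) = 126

Step 1. [-(2*((-6*(6*x)) + 9)) = 126] leading − — multiply by −1 ⇒ neg: 2*((-6*(6*x)) + 9) = -126.
Step 2. [2*((-6*(6*x)) + 9) = -126] 2 out front; divide by 2 ⇒ div: (-6*(6*x)) + 9 = -63.
Step 3. [(-6*(6*x)) + 9 = -63] subtract 9: x sits inside (… + 9), so sub: -6*(6*x) = -72.
Step 4. [-6*(6*x) = -72] -6·(inner) — divide through by -6 ⇒ div: 6*x = 12.
Step 5. [6*x = 12] leading coefficient 6: divide by 6, so div: x = 2.

Answer: x ∈ {2}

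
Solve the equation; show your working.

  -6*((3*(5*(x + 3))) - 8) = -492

Step 1. [-6*((3*(5*(x + 3))) - 8) = -492] -6·(inner) — divide through by -6, so div: (3*(5*(x + 3))) - 8 = 82.
Step 2. [(3*(5*(x + 3))) - 8 = 82] peel the -8: add 8 from each side. So sub: 3*(5*(x + 3)) = 90.
Step 3. [3*(5*(x + 3)) = 90] 3·(inner) — divide through by 3, so div: 5*(x + 3) = 30.
Step 4. [5*(x + 3) = 30] 5·(inner) — divide through by 5. So div: x + 3 = 6.
Step 5. [x + 3 = 6] +3 is outermost — subtract 3 both sides ⇒ sub: x = 3.

Answer: x ∈ {3}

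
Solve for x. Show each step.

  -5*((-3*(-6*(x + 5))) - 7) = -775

Step 1. [-5*((-3*(-6*(x + 5))) - 7) = -775] leading coefficient -5: divide by -5. So div: (-3*(-6*(x + 5))) - 7 = 155.
Step 2. [(-3*(-6*(x + 5))) - 7 = 155] 7 comes off first (add 7). So sub: -3*(-6*(x + 5)) = 162.
Step 3. [-3*(-6*(x + 5)) = 162] -3 out front; divide by -3, so div: -6*(x + 5) = -54.
Step 4. [-6*(x + 5) = -54] -6·(inner) — divide through by -6. So div: x + 5 = 9.
Step 5. [x + 5 = 9] peel the +5: subtract 5 from each side, so sub: x = 4.

Answer: x ∈ {4}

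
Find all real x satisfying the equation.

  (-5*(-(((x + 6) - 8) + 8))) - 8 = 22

Step 1. [(-5*(-(((x + 6) - 8) + 8))) - 8 = 22] the outer -8 inverts by adding 8, so sub: -5*(-(((x + 6) - 8) + 8)) = 30.
Step 2. [-5*(-(((x + 6) - 8) + 8)) = 30] -5 out front; divide by -5 ⇒ div: -(((x + 6) - 8) + 8) = -6.
Step 3. [-(((x + 6) - 8) + 8) = -6] leading − — multiply by −1 ⇒ neg: ((x + 6) - 8) + 8 = 6.
Step 4. [((x + 6) - 8) + 8 = 6] +8 is outermost — subtract 8 both sides ⇒ sub: (x + 6) - 8 = -2.
Step 5. [(x + 6) - 8 = -2] peel the -8: add 8 from each side. So sub: x + 6 = 6.
Step 6. [x + 6 = 6] subtract 6: x sits inside (… + 6), so sub: x = 0.

Answer: x ∈ {0}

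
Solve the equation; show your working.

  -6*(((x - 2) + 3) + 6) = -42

Step 1. [-6*(((x - 2) + 3) + 6) = -42] -6 out front; divide by -6, so div: ((x - 2) + 3) + 6 = 7.
Step 2. [((x - 2) + 3) + 6 = 7] subtract 6: x sits inside (… + 6). So sub: (x - 2) + 3 = 1.
Step 3. [(x - 2) + 3 = 1] peel the +3: subtract 3 from each side ⇒ sub: x - 2 = -2.
Step 4. [x - 2 = -2] peel the -2: add 2 from each side, so sub: x = 0.

Answer: x ∈ {0}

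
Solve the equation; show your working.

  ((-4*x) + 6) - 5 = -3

Step 1. [((-4*x) + 6) - 5 = -3] -5 is outermost — add 5 both sides ⇒ sub: (-4*x) + 6 = 2.
Step 2. [(-4*x) + 6 = 2] +6 is outermost — subtract 6 both sides. So sub: -4*x = -4.
Step 3. [-4*x = -4] LHS = -4·(…); ÷-4 both sides, so div: x = 1.

Answer: x ∈ {1}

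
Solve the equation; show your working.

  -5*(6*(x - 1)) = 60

Step 1. [-5*(6*(x - 1)) = 60] divide by the outer -5, so div: 6*(x - 1) = -12.
Step 2. [6*(x - 1) = -12] LHS = 6·(…); ÷6 both sides, so div: x - 1 = -2.
Step 3. [x - 1 = -2] peel the -1: add 1 from each side ⇒ sub: x = -1.

Answer: x ∈ {-1}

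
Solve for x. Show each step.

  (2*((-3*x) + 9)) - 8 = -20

Step 1. [(2*((-3*x) + 9)) - 8 = -20] 2 | LHS and 2 | -20: pull 2 out. So factor: ((-3*x) + 9) - 4 = -10.
Step 2. [((-3*x) + 9) - 4 = -10] peel the -4: add 4 from each side. So sub: (-3*x) + 9 = -6.
Step 3. [(-3*x) + 9 = -6] +9 is outermost — subtract 9 both sides. So sub: -3*x = -15.
Step 4. [-3*x = -15] -3 out front; divide by -3. So div: x = 5.

Answer: x ∈ {5}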